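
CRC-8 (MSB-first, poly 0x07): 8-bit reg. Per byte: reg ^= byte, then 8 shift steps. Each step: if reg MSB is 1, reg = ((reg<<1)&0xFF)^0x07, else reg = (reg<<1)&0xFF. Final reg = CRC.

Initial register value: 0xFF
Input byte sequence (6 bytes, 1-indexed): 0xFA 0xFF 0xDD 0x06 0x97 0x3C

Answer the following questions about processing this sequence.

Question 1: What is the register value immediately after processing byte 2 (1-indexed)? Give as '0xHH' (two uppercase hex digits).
Answer: 0xB2

Derivation:
After byte 1 (0xFA): reg=0x1B
After byte 2 (0xFF): reg=0xB2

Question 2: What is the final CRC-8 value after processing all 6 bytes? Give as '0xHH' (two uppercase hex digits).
After byte 1 (0xFA): reg=0x1B
After byte 2 (0xFF): reg=0xB2
After byte 3 (0xDD): reg=0x0A
After byte 4 (0x06): reg=0x24
After byte 5 (0x97): reg=0x10
After byte 6 (0x3C): reg=0xC4

Answer: 0xC4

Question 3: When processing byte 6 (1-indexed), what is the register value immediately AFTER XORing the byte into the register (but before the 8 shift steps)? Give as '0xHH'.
Register before byte 6: 0x10
Byte 6: 0x3C
0x10 XOR 0x3C = 0x2C

Answer: 0x2C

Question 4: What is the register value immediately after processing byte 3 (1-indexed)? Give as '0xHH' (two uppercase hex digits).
Answer: 0x0A

Derivation:
After byte 1 (0xFA): reg=0x1B
After byte 2 (0xFF): reg=0xB2
After byte 3 (0xDD): reg=0x0A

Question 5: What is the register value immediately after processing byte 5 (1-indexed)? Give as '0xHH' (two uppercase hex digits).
Answer: 0x10

Derivation:
After byte 1 (0xFA): reg=0x1B
After byte 2 (0xFF): reg=0xB2
After byte 3 (0xDD): reg=0x0A
After byte 4 (0x06): reg=0x24
After byte 5 (0x97): reg=0x10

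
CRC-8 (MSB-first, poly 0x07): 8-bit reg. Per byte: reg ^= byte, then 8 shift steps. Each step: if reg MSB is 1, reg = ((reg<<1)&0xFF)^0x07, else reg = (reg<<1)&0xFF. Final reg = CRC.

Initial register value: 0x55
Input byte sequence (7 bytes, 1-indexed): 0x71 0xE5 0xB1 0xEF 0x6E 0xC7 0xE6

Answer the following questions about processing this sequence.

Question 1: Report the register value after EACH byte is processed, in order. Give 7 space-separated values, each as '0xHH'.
0xFC 0x4F 0xF4 0x41 0xCD 0x36 0x3E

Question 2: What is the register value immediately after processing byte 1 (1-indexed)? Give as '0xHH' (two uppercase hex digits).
After byte 1 (0x71): reg=0xFC

Answer: 0xFC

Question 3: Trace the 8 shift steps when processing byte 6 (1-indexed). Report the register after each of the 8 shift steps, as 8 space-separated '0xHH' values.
Answer: 0x14 0x28 0x50 0xA0 0x47 0x8E 0x1B 0x36

Derivation:
After byte 1 (0x71): reg=0xFC
After byte 2 (0xE5): reg=0x4F
After byte 3 (0xB1): reg=0xF4
After byte 4 (0xEF): reg=0x41
After byte 5 (0x6E): reg=0xCD
Register before byte 6: 0xCD
After XOR with byte 0xC7: 0x0A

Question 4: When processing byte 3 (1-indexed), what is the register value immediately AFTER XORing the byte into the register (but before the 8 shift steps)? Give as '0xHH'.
Register before byte 3: 0x4F
Byte 3: 0xB1
0x4F XOR 0xB1 = 0xFE

Answer: 0xFE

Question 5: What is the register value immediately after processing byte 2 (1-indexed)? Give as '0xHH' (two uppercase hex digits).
Answer: 0x4F

Derivation:
After byte 1 (0x71): reg=0xFC
After byte 2 (0xE5): reg=0x4F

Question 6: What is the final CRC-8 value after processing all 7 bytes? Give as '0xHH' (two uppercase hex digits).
After byte 1 (0x71): reg=0xFC
After byte 2 (0xE5): reg=0x4F
After byte 3 (0xB1): reg=0xF4
After byte 4 (0xEF): reg=0x41
After byte 5 (0x6E): reg=0xCD
After byte 6 (0xC7): reg=0x36
After byte 7 (0xE6): reg=0x3E

Answer: 0x3E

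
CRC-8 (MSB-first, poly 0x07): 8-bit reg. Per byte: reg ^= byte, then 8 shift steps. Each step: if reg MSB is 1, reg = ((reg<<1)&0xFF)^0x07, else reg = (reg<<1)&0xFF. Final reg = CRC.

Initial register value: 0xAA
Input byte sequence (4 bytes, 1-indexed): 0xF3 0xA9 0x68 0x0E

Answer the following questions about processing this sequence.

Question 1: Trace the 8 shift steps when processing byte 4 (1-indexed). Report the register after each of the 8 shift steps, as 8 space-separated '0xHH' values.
After byte 1 (0xF3): reg=0x88
After byte 2 (0xA9): reg=0xE7
After byte 3 (0x68): reg=0xA4
Register before byte 4: 0xA4
After XOR with byte 0x0E: 0xAA

Answer: 0x53 0xA6 0x4B 0x96 0x2B 0x56 0xAC 0x5F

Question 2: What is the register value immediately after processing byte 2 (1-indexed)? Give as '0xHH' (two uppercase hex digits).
Answer: 0xE7

Derivation:
After byte 1 (0xF3): reg=0x88
After byte 2 (0xA9): reg=0xE7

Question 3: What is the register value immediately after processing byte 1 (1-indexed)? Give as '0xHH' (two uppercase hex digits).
Answer: 0x88

Derivation:
After byte 1 (0xF3): reg=0x88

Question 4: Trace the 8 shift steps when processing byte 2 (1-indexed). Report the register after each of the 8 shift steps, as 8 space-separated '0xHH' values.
Answer: 0x42 0x84 0x0F 0x1E 0x3C 0x78 0xF0 0xE7

Derivation:
After byte 1 (0xF3): reg=0x88
Register before byte 2: 0x88
After XOR with byte 0xA9: 0x21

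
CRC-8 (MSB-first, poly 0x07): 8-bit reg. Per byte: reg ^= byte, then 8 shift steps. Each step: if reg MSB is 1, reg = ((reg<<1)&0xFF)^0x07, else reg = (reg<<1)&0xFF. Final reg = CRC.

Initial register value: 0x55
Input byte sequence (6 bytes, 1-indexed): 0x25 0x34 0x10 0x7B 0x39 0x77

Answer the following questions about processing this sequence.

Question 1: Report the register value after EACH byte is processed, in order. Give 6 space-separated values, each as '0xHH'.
0x57 0x2E 0xBA 0x49 0x57 0xE0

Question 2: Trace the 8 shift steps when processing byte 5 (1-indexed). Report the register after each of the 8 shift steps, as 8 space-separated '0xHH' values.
After byte 1 (0x25): reg=0x57
After byte 2 (0x34): reg=0x2E
After byte 3 (0x10): reg=0xBA
After byte 4 (0x7B): reg=0x49
Register before byte 5: 0x49
After XOR with byte 0x39: 0x70

Answer: 0xE0 0xC7 0x89 0x15 0x2A 0x54 0xA8 0x57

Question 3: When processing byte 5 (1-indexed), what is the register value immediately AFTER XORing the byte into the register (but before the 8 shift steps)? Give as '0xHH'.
Register before byte 5: 0x49
Byte 5: 0x39
0x49 XOR 0x39 = 0x70

Answer: 0x70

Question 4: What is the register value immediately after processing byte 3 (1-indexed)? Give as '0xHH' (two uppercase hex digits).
After byte 1 (0x25): reg=0x57
After byte 2 (0x34): reg=0x2E
After byte 3 (0x10): reg=0xBA

Answer: 0xBA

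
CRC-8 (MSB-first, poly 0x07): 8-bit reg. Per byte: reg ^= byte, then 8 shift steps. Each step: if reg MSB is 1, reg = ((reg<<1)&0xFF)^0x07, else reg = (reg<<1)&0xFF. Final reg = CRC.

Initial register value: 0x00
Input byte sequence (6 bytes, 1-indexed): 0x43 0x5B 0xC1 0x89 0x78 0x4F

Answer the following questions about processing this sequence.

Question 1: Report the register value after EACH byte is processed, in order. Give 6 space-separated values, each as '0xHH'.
0xCE 0xE2 0xE9 0x27 0x9A 0x25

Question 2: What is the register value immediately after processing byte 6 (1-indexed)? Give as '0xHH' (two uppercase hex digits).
Answer: 0x25

Derivation:
After byte 1 (0x43): reg=0xCE
After byte 2 (0x5B): reg=0xE2
After byte 3 (0xC1): reg=0xE9
After byte 4 (0x89): reg=0x27
After byte 5 (0x78): reg=0x9A
After byte 6 (0x4F): reg=0x25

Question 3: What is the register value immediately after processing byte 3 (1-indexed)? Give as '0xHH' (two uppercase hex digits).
After byte 1 (0x43): reg=0xCE
After byte 2 (0x5B): reg=0xE2
After byte 3 (0xC1): reg=0xE9

Answer: 0xE9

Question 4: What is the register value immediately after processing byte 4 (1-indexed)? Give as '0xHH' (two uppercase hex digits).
Answer: 0x27

Derivation:
After byte 1 (0x43): reg=0xCE
After byte 2 (0x5B): reg=0xE2
After byte 3 (0xC1): reg=0xE9
After byte 4 (0x89): reg=0x27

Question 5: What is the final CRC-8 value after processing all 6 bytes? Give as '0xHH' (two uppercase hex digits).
After byte 1 (0x43): reg=0xCE
After byte 2 (0x5B): reg=0xE2
After byte 3 (0xC1): reg=0xE9
After byte 4 (0x89): reg=0x27
After byte 5 (0x78): reg=0x9A
After byte 6 (0x4F): reg=0x25

Answer: 0x25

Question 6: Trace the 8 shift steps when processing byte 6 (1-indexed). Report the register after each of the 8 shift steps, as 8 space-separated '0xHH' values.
After byte 1 (0x43): reg=0xCE
After byte 2 (0x5B): reg=0xE2
After byte 3 (0xC1): reg=0xE9
After byte 4 (0x89): reg=0x27
After byte 5 (0x78): reg=0x9A
Register before byte 6: 0x9A
After XOR with byte 0x4F: 0xD5

Answer: 0xAD 0x5D 0xBA 0x73 0xE6 0xCB 0x91 0x25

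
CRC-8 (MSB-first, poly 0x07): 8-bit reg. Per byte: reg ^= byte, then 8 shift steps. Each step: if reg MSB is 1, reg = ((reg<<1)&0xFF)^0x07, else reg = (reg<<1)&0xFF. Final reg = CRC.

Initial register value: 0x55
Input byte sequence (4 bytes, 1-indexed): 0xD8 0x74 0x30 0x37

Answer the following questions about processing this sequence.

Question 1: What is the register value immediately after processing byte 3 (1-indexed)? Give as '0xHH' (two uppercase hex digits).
After byte 1 (0xD8): reg=0xAA
After byte 2 (0x74): reg=0x14
After byte 3 (0x30): reg=0xFC

Answer: 0xFC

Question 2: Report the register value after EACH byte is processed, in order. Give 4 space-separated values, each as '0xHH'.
0xAA 0x14 0xFC 0x7F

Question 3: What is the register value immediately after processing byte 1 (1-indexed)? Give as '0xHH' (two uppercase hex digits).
After byte 1 (0xD8): reg=0xAA

Answer: 0xAA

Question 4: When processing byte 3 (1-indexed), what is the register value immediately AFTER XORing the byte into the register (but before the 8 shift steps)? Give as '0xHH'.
Answer: 0x24

Derivation:
Register before byte 3: 0x14
Byte 3: 0x30
0x14 XOR 0x30 = 0x24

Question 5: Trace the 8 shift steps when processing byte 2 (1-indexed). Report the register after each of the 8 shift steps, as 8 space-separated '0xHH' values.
Answer: 0xBB 0x71 0xE2 0xC3 0x81 0x05 0x0A 0x14

Derivation:
After byte 1 (0xD8): reg=0xAA
Register before byte 2: 0xAA
After XOR with byte 0x74: 0xDE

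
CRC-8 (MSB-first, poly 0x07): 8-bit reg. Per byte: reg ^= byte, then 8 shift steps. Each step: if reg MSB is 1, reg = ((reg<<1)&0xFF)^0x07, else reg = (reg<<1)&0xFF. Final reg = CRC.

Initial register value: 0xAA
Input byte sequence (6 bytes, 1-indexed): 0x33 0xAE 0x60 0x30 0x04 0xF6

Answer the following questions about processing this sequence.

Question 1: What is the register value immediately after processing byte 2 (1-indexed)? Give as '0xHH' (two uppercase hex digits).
Answer: 0x1F

Derivation:
After byte 1 (0x33): reg=0xC6
After byte 2 (0xAE): reg=0x1F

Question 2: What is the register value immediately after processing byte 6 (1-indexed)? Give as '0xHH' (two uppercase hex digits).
Answer: 0x99

Derivation:
After byte 1 (0x33): reg=0xC6
After byte 2 (0xAE): reg=0x1F
After byte 3 (0x60): reg=0x7A
After byte 4 (0x30): reg=0xF1
After byte 5 (0x04): reg=0xC5
After byte 6 (0xF6): reg=0x99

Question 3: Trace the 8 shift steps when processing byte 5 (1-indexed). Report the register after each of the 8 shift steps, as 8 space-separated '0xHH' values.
After byte 1 (0x33): reg=0xC6
After byte 2 (0xAE): reg=0x1F
After byte 3 (0x60): reg=0x7A
After byte 4 (0x30): reg=0xF1
Register before byte 5: 0xF1
After XOR with byte 0x04: 0xF5

Answer: 0xED 0xDD 0xBD 0x7D 0xFA 0xF3 0xE1 0xC5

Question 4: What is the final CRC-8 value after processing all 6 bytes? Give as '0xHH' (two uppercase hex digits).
After byte 1 (0x33): reg=0xC6
After byte 2 (0xAE): reg=0x1F
After byte 3 (0x60): reg=0x7A
After byte 4 (0x30): reg=0xF1
After byte 5 (0x04): reg=0xC5
After byte 6 (0xF6): reg=0x99

Answer: 0x99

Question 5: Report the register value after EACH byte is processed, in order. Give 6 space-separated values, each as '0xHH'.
0xC6 0x1F 0x7A 0xF1 0xC5 0x99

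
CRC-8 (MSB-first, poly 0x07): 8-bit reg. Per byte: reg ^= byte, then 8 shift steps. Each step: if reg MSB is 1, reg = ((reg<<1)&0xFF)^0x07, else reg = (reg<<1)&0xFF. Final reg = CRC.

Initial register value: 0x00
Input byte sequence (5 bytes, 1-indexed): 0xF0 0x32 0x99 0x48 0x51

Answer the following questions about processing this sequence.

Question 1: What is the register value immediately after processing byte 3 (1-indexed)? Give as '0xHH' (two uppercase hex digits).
After byte 1 (0xF0): reg=0xDE
After byte 2 (0x32): reg=0x8A
After byte 3 (0x99): reg=0x79

Answer: 0x79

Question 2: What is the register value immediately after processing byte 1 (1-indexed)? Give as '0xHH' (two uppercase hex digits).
Answer: 0xDE

Derivation:
After byte 1 (0xF0): reg=0xDE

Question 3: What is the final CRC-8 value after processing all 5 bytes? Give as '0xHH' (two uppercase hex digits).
Answer: 0x5C

Derivation:
After byte 1 (0xF0): reg=0xDE
After byte 2 (0x32): reg=0x8A
After byte 3 (0x99): reg=0x79
After byte 4 (0x48): reg=0x97
After byte 5 (0x51): reg=0x5C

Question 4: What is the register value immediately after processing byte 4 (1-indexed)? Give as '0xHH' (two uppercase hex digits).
Answer: 0x97

Derivation:
After byte 1 (0xF0): reg=0xDE
After byte 2 (0x32): reg=0x8A
After byte 3 (0x99): reg=0x79
After byte 4 (0x48): reg=0x97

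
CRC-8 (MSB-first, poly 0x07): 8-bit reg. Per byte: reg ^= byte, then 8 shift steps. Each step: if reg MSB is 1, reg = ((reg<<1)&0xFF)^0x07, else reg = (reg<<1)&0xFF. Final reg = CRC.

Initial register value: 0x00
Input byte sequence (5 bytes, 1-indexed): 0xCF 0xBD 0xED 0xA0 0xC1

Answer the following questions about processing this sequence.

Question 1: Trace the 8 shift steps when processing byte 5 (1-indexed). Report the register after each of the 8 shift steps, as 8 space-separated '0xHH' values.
Answer: 0x02 0x04 0x08 0x10 0x20 0x40 0x80 0x07

Derivation:
After byte 1 (0xCF): reg=0x63
After byte 2 (0xBD): reg=0x14
After byte 3 (0xED): reg=0xE1
After byte 4 (0xA0): reg=0xC0
Register before byte 5: 0xC0
After XOR with byte 0xC1: 0x01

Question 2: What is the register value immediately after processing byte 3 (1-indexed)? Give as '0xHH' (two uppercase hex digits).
After byte 1 (0xCF): reg=0x63
After byte 2 (0xBD): reg=0x14
After byte 3 (0xED): reg=0xE1

Answer: 0xE1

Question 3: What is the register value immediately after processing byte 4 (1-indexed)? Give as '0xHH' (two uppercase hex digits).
Answer: 0xC0

Derivation:
After byte 1 (0xCF): reg=0x63
After byte 2 (0xBD): reg=0x14
After byte 3 (0xED): reg=0xE1
After byte 4 (0xA0): reg=0xC0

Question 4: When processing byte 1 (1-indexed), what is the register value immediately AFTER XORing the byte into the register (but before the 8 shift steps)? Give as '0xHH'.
Answer: 0xCF

Derivation:
Register before byte 1: 0x00
Byte 1: 0xCF
0x00 XOR 0xCF = 0xCF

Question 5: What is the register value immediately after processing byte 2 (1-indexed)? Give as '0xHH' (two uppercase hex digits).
After byte 1 (0xCF): reg=0x63
After byte 2 (0xBD): reg=0x14

Answer: 0x14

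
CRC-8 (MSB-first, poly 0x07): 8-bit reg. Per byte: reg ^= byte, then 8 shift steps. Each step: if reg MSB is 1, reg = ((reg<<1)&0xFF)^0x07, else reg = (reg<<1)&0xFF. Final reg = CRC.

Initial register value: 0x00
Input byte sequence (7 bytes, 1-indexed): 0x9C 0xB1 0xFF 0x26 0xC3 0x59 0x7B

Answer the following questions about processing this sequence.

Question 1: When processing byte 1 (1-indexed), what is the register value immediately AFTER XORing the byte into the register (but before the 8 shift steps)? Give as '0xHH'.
Register before byte 1: 0x00
Byte 1: 0x9C
0x00 XOR 0x9C = 0x9C

Answer: 0x9C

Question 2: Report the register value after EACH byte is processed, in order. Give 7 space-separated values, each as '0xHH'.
0xDD 0x03 0xFA 0x1A 0x01 0x8F 0xC2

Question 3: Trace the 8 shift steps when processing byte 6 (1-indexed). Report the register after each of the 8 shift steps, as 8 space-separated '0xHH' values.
After byte 1 (0x9C): reg=0xDD
After byte 2 (0xB1): reg=0x03
After byte 3 (0xFF): reg=0xFA
After byte 4 (0x26): reg=0x1A
After byte 5 (0xC3): reg=0x01
Register before byte 6: 0x01
After XOR with byte 0x59: 0x58

Answer: 0xB0 0x67 0xCE 0x9B 0x31 0x62 0xC4 0x8F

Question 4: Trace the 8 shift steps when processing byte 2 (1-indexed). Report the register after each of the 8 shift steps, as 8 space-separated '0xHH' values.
Answer: 0xD8 0xB7 0x69 0xD2 0xA3 0x41 0x82 0x03

Derivation:
After byte 1 (0x9C): reg=0xDD
Register before byte 2: 0xDD
After XOR with byte 0xB1: 0x6C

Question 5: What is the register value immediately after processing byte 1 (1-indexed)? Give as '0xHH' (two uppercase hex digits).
Answer: 0xDD

Derivation:
After byte 1 (0x9C): reg=0xDD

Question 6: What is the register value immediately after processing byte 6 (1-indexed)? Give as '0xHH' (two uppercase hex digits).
Answer: 0x8F

Derivation:
After byte 1 (0x9C): reg=0xDD
After byte 2 (0xB1): reg=0x03
After byte 3 (0xFF): reg=0xFA
After byte 4 (0x26): reg=0x1A
After byte 5 (0xC3): reg=0x01
After byte 6 (0x59): reg=0x8F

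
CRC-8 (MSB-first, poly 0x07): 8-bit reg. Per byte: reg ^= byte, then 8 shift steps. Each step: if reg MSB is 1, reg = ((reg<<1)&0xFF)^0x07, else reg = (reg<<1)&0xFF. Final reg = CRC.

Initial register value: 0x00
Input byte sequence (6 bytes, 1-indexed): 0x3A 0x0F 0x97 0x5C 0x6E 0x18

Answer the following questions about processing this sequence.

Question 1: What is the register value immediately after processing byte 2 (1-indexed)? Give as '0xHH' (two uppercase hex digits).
After byte 1 (0x3A): reg=0xA6
After byte 2 (0x0F): reg=0x56

Answer: 0x56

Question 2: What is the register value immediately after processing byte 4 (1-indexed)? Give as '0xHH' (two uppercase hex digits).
After byte 1 (0x3A): reg=0xA6
After byte 2 (0x0F): reg=0x56
After byte 3 (0x97): reg=0x49
After byte 4 (0x5C): reg=0x6B

Answer: 0x6B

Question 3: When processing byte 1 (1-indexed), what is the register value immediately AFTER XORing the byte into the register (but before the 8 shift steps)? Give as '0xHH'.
Register before byte 1: 0x00
Byte 1: 0x3A
0x00 XOR 0x3A = 0x3A

Answer: 0x3A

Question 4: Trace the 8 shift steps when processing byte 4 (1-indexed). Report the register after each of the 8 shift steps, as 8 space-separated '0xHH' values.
After byte 1 (0x3A): reg=0xA6
After byte 2 (0x0F): reg=0x56
After byte 3 (0x97): reg=0x49
Register before byte 4: 0x49
After XOR with byte 0x5C: 0x15

Answer: 0x2A 0x54 0xA8 0x57 0xAE 0x5B 0xB6 0x6B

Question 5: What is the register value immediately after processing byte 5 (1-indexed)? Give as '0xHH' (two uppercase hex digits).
After byte 1 (0x3A): reg=0xA6
After byte 2 (0x0F): reg=0x56
After byte 3 (0x97): reg=0x49
After byte 4 (0x5C): reg=0x6B
After byte 5 (0x6E): reg=0x1B

Answer: 0x1B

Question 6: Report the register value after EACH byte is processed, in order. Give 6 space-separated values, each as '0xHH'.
0xA6 0x56 0x49 0x6B 0x1B 0x09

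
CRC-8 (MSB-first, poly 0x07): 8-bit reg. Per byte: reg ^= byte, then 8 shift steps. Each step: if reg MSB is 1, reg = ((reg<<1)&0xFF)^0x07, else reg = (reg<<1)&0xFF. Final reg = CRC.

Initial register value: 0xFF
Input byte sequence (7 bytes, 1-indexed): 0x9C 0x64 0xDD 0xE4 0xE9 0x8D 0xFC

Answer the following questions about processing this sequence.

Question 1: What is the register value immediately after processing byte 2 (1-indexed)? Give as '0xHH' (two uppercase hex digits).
After byte 1 (0x9C): reg=0x2E
After byte 2 (0x64): reg=0xF1

Answer: 0xF1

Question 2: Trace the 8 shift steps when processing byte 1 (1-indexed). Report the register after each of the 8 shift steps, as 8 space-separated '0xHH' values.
Register before byte 1: 0xFF
After XOR with byte 0x9C: 0x63

Answer: 0xC6 0x8B 0x11 0x22 0x44 0x88 0x17 0x2E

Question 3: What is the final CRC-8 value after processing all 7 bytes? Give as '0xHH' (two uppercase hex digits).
Answer: 0x9F

Derivation:
After byte 1 (0x9C): reg=0x2E
After byte 2 (0x64): reg=0xF1
After byte 3 (0xDD): reg=0xC4
After byte 4 (0xE4): reg=0xE0
After byte 5 (0xE9): reg=0x3F
After byte 6 (0x8D): reg=0x17
After byte 7 (0xFC): reg=0x9F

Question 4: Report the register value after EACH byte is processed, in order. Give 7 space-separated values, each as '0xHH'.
0x2E 0xF1 0xC4 0xE0 0x3F 0x17 0x9F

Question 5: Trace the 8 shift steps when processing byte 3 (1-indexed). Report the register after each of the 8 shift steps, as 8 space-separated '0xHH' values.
After byte 1 (0x9C): reg=0x2E
After byte 2 (0x64): reg=0xF1
Register before byte 3: 0xF1
After XOR with byte 0xDD: 0x2C

Answer: 0x58 0xB0 0x67 0xCE 0x9B 0x31 0x62 0xC4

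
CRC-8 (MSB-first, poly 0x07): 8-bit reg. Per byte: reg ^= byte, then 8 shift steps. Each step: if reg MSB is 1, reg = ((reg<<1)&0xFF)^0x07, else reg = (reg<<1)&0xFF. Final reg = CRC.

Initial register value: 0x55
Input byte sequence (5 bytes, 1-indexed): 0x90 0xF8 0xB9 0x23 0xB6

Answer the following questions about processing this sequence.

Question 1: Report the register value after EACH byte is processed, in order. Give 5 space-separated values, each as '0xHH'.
0x55 0x4A 0xD7 0xC2 0x4B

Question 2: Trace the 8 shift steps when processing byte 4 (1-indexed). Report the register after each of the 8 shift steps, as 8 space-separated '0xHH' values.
After byte 1 (0x90): reg=0x55
After byte 2 (0xF8): reg=0x4A
After byte 3 (0xB9): reg=0xD7
Register before byte 4: 0xD7
After XOR with byte 0x23: 0xF4

Answer: 0xEF 0xD9 0xB5 0x6D 0xDA 0xB3 0x61 0xC2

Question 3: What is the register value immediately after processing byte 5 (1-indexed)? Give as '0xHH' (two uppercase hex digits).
After byte 1 (0x90): reg=0x55
After byte 2 (0xF8): reg=0x4A
After byte 3 (0xB9): reg=0xD7
After byte 4 (0x23): reg=0xC2
After byte 5 (0xB6): reg=0x4B

Answer: 0x4B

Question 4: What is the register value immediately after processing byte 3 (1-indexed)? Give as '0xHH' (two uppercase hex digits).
Answer: 0xD7

Derivation:
After byte 1 (0x90): reg=0x55
After byte 2 (0xF8): reg=0x4A
After byte 3 (0xB9): reg=0xD7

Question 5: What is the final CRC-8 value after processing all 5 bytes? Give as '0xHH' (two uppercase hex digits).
After byte 1 (0x90): reg=0x55
After byte 2 (0xF8): reg=0x4A
After byte 3 (0xB9): reg=0xD7
After byte 4 (0x23): reg=0xC2
After byte 5 (0xB6): reg=0x4B

Answer: 0x4B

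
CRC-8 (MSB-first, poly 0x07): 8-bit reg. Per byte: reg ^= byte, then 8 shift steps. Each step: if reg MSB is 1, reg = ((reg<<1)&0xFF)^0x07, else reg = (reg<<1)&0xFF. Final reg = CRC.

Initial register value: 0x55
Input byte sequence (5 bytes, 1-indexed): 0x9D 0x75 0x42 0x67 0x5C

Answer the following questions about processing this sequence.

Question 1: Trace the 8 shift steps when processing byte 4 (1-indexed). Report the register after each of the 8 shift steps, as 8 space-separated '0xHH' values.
After byte 1 (0x9D): reg=0x76
After byte 2 (0x75): reg=0x09
After byte 3 (0x42): reg=0xF6
Register before byte 4: 0xF6
After XOR with byte 0x67: 0x91

Answer: 0x25 0x4A 0x94 0x2F 0x5E 0xBC 0x7F 0xFE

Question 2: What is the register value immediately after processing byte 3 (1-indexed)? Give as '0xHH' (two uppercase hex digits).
After byte 1 (0x9D): reg=0x76
After byte 2 (0x75): reg=0x09
After byte 3 (0x42): reg=0xF6

Answer: 0xF6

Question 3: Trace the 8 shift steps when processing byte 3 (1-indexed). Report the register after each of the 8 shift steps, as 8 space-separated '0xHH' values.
After byte 1 (0x9D): reg=0x76
After byte 2 (0x75): reg=0x09
Register before byte 3: 0x09
After XOR with byte 0x42: 0x4B

Answer: 0x96 0x2B 0x56 0xAC 0x5F 0xBE 0x7B 0xF6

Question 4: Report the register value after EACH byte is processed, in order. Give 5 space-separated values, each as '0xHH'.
0x76 0x09 0xF6 0xFE 0x67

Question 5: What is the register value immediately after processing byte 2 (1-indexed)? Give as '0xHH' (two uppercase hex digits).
After byte 1 (0x9D): reg=0x76
After byte 2 (0x75): reg=0x09

Answer: 0x09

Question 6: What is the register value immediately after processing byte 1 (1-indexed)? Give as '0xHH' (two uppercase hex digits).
Answer: 0x76

Derivation:
After byte 1 (0x9D): reg=0x76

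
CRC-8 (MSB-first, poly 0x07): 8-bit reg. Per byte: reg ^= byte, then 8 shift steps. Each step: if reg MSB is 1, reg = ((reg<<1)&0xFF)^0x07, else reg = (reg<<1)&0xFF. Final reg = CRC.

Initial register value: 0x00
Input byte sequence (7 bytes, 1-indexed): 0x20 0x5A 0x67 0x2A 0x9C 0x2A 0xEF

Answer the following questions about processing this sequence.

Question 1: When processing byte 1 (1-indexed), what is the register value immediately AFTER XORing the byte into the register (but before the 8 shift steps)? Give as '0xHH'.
Register before byte 1: 0x00
Byte 1: 0x20
0x00 XOR 0x20 = 0x20

Answer: 0x20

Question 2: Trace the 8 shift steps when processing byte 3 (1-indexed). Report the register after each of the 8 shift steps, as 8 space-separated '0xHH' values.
Answer: 0x90 0x27 0x4E 0x9C 0x3F 0x7E 0xFC 0xFF

Derivation:
After byte 1 (0x20): reg=0xE0
After byte 2 (0x5A): reg=0x2F
Register before byte 3: 0x2F
After XOR with byte 0x67: 0x48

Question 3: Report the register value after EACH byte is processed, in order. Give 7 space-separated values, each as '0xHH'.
0xE0 0x2F 0xFF 0x25 0x26 0x24 0x7F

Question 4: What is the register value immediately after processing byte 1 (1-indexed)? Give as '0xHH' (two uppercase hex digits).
After byte 1 (0x20): reg=0xE0

Answer: 0xE0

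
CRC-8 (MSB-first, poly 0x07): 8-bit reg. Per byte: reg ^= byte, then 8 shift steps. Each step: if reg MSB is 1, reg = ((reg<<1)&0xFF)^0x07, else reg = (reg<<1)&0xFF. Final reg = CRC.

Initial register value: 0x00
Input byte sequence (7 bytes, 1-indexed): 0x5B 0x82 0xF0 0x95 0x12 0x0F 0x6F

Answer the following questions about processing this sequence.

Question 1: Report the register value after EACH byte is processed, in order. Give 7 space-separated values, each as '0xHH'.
0x86 0x1C 0x8A 0x5D 0xEA 0xB5 0x08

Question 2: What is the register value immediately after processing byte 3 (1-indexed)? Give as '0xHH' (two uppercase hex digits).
After byte 1 (0x5B): reg=0x86
After byte 2 (0x82): reg=0x1C
After byte 3 (0xF0): reg=0x8A

Answer: 0x8A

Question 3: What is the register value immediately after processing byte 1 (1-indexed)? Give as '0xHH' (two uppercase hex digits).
Answer: 0x86

Derivation:
After byte 1 (0x5B): reg=0x86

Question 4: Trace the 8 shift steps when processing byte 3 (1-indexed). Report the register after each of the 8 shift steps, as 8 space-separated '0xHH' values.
After byte 1 (0x5B): reg=0x86
After byte 2 (0x82): reg=0x1C
Register before byte 3: 0x1C
After XOR with byte 0xF0: 0xEC

Answer: 0xDF 0xB9 0x75 0xEA 0xD3 0xA1 0x45 0x8A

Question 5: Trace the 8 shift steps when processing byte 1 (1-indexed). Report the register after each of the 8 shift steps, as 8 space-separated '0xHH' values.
Answer: 0xB6 0x6B 0xD6 0xAB 0x51 0xA2 0x43 0x86

Derivation:
Register before byte 1: 0x00
After XOR with byte 0x5B: 0x5B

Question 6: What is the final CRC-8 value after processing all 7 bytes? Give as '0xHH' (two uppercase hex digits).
After byte 1 (0x5B): reg=0x86
After byte 2 (0x82): reg=0x1C
After byte 3 (0xF0): reg=0x8A
After byte 4 (0x95): reg=0x5D
After byte 5 (0x12): reg=0xEA
After byte 6 (0x0F): reg=0xB5
After byte 7 (0x6F): reg=0x08

Answer: 0x08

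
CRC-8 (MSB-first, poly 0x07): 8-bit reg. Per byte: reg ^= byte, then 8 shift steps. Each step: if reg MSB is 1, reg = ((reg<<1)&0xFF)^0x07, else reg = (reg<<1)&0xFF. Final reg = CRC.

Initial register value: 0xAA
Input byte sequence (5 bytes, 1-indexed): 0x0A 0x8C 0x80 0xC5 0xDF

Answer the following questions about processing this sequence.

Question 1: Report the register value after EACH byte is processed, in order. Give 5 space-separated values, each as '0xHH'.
0x69 0xB5 0x8B 0xED 0x9E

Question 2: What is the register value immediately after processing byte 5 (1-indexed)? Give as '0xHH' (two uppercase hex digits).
After byte 1 (0x0A): reg=0x69
After byte 2 (0x8C): reg=0xB5
After byte 3 (0x80): reg=0x8B
After byte 4 (0xC5): reg=0xED
After byte 5 (0xDF): reg=0x9E

Answer: 0x9E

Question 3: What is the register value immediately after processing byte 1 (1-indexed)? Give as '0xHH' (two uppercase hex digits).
Answer: 0x69

Derivation:
After byte 1 (0x0A): reg=0x69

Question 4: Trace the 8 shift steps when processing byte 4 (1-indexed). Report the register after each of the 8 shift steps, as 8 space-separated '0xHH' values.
Answer: 0x9C 0x3F 0x7E 0xFC 0xFF 0xF9 0xF5 0xED

Derivation:
After byte 1 (0x0A): reg=0x69
After byte 2 (0x8C): reg=0xB5
After byte 3 (0x80): reg=0x8B
Register before byte 4: 0x8B
After XOR with byte 0xC5: 0x4E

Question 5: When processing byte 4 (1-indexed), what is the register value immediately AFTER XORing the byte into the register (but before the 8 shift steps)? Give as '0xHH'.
Register before byte 4: 0x8B
Byte 4: 0xC5
0x8B XOR 0xC5 = 0x4E

Answer: 0x4E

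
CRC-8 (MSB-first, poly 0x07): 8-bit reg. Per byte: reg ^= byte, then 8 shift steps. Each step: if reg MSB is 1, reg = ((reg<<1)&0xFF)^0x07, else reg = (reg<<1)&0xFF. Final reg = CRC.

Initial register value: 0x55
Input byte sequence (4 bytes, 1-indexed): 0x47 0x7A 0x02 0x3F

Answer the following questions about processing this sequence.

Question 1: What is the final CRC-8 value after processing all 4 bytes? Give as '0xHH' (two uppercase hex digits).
Answer: 0x3C

Derivation:
After byte 1 (0x47): reg=0x7E
After byte 2 (0x7A): reg=0x1C
After byte 3 (0x02): reg=0x5A
After byte 4 (0x3F): reg=0x3C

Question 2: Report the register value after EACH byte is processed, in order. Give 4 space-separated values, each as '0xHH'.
0x7E 0x1C 0x5A 0x3C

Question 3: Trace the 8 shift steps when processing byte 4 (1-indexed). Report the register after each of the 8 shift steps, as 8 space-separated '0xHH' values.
After byte 1 (0x47): reg=0x7E
After byte 2 (0x7A): reg=0x1C
After byte 3 (0x02): reg=0x5A
Register before byte 4: 0x5A
After XOR with byte 0x3F: 0x65

Answer: 0xCA 0x93 0x21 0x42 0x84 0x0F 0x1E 0x3C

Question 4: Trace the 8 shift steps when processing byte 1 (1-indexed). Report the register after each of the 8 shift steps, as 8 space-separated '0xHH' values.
Answer: 0x24 0x48 0x90 0x27 0x4E 0x9C 0x3F 0x7E

Derivation:
Register before byte 1: 0x55
After XOR with byte 0x47: 0x12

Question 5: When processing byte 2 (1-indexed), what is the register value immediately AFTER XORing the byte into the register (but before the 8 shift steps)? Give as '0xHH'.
Register before byte 2: 0x7E
Byte 2: 0x7A
0x7E XOR 0x7A = 0x04

Answer: 0x04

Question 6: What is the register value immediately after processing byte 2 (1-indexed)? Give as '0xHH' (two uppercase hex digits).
After byte 1 (0x47): reg=0x7E
After byte 2 (0x7A): reg=0x1C

Answer: 0x1C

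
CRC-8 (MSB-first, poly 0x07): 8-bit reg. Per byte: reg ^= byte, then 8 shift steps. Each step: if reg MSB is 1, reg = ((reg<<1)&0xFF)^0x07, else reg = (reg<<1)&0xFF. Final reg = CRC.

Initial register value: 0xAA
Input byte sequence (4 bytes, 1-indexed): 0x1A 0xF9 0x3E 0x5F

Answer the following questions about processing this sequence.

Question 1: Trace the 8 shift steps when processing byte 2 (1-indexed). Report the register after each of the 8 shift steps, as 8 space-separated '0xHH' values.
Answer: 0xC7 0x89 0x15 0x2A 0x54 0xA8 0x57 0xAE

Derivation:
After byte 1 (0x1A): reg=0x19
Register before byte 2: 0x19
After XOR with byte 0xF9: 0xE0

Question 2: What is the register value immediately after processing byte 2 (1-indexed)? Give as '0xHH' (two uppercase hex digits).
Answer: 0xAE

Derivation:
After byte 1 (0x1A): reg=0x19
After byte 2 (0xF9): reg=0xAE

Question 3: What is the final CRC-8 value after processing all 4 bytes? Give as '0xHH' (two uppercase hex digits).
After byte 1 (0x1A): reg=0x19
After byte 2 (0xF9): reg=0xAE
After byte 3 (0x3E): reg=0xF9
After byte 4 (0x5F): reg=0x7B

Answer: 0x7B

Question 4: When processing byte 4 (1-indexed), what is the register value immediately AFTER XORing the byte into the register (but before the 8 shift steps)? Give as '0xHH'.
Answer: 0xA6

Derivation:
Register before byte 4: 0xF9
Byte 4: 0x5F
0xF9 XOR 0x5F = 0xA6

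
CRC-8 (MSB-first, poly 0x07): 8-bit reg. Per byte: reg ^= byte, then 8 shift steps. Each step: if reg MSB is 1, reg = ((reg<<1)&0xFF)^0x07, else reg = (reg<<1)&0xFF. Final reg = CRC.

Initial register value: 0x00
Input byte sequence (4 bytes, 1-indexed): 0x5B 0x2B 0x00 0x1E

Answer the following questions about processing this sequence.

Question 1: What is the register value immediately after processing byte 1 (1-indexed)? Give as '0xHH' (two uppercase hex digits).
Answer: 0x86

Derivation:
After byte 1 (0x5B): reg=0x86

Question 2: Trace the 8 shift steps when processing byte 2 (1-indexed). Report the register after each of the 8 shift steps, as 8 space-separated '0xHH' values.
Answer: 0x5D 0xBA 0x73 0xE6 0xCB 0x91 0x25 0x4A

Derivation:
After byte 1 (0x5B): reg=0x86
Register before byte 2: 0x86
After XOR with byte 0x2B: 0xAD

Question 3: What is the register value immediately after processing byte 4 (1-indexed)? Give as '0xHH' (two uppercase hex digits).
After byte 1 (0x5B): reg=0x86
After byte 2 (0x2B): reg=0x4A
After byte 3 (0x00): reg=0xF1
After byte 4 (0x1E): reg=0x83

Answer: 0x83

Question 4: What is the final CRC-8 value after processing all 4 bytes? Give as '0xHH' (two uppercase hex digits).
Answer: 0x83

Derivation:
After byte 1 (0x5B): reg=0x86
After byte 2 (0x2B): reg=0x4A
After byte 3 (0x00): reg=0xF1
After byte 4 (0x1E): reg=0x83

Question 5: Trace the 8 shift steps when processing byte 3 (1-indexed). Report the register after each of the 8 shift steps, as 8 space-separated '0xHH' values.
After byte 1 (0x5B): reg=0x86
After byte 2 (0x2B): reg=0x4A
Register before byte 3: 0x4A
After XOR with byte 0x00: 0x4A

Answer: 0x94 0x2F 0x5E 0xBC 0x7F 0xFE 0xFB 0xF1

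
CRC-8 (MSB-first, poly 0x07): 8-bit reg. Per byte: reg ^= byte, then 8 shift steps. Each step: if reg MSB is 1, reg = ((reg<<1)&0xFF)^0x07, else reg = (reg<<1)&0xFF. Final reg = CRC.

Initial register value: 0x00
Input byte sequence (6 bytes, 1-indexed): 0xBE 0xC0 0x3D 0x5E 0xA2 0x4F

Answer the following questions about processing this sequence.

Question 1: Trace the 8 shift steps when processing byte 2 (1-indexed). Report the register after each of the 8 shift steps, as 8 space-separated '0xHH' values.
Answer: 0xE1 0xC5 0x8D 0x1D 0x3A 0x74 0xE8 0xD7

Derivation:
After byte 1 (0xBE): reg=0x33
Register before byte 2: 0x33
After XOR with byte 0xC0: 0xF3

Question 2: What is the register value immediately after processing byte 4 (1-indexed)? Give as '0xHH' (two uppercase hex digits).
After byte 1 (0xBE): reg=0x33
After byte 2 (0xC0): reg=0xD7
After byte 3 (0x3D): reg=0x98
After byte 4 (0x5E): reg=0x5C

Answer: 0x5C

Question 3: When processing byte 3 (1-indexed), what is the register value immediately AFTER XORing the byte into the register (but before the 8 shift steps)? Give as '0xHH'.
Register before byte 3: 0xD7
Byte 3: 0x3D
0xD7 XOR 0x3D = 0xEA

Answer: 0xEA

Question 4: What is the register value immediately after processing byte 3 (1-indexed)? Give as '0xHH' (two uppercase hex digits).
After byte 1 (0xBE): reg=0x33
After byte 2 (0xC0): reg=0xD7
After byte 3 (0x3D): reg=0x98

Answer: 0x98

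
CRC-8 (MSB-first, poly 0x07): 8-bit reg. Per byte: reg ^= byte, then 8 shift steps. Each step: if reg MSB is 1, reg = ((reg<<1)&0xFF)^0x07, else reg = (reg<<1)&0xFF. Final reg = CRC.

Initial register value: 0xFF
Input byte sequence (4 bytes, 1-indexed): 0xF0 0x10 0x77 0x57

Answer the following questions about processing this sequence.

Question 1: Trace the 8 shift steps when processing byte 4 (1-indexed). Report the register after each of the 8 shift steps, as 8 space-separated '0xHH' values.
Answer: 0x0A 0x14 0x28 0x50 0xA0 0x47 0x8E 0x1B

Derivation:
After byte 1 (0xF0): reg=0x2D
After byte 2 (0x10): reg=0xB3
After byte 3 (0x77): reg=0x52
Register before byte 4: 0x52
After XOR with byte 0x57: 0x05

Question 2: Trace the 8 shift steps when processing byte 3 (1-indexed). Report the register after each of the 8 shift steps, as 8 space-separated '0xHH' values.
After byte 1 (0xF0): reg=0x2D
After byte 2 (0x10): reg=0xB3
Register before byte 3: 0xB3
After XOR with byte 0x77: 0xC4

Answer: 0x8F 0x19 0x32 0x64 0xC8 0x97 0x29 0x52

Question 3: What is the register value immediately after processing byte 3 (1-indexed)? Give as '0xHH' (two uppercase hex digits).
Answer: 0x52

Derivation:
After byte 1 (0xF0): reg=0x2D
After byte 2 (0x10): reg=0xB3
After byte 3 (0x77): reg=0x52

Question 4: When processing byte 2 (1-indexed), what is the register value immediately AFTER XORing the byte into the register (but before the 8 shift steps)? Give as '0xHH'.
Register before byte 2: 0x2D
Byte 2: 0x10
0x2D XOR 0x10 = 0x3D

Answer: 0x3D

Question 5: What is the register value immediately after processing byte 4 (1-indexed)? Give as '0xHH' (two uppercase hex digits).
After byte 1 (0xF0): reg=0x2D
After byte 2 (0x10): reg=0xB3
After byte 3 (0x77): reg=0x52
After byte 4 (0x57): reg=0x1B

Answer: 0x1B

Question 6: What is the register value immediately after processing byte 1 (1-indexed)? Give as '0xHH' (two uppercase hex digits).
Answer: 0x2D

Derivation:
After byte 1 (0xF0): reg=0x2D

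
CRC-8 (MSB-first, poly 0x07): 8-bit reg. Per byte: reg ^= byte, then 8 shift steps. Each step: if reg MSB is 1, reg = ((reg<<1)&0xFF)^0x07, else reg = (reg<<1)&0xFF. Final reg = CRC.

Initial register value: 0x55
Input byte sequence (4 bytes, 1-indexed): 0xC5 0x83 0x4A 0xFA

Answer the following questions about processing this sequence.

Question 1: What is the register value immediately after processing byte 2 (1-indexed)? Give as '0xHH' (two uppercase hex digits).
Answer: 0x61

Derivation:
After byte 1 (0xC5): reg=0xF9
After byte 2 (0x83): reg=0x61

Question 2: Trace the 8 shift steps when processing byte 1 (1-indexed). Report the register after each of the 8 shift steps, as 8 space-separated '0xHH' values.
Answer: 0x27 0x4E 0x9C 0x3F 0x7E 0xFC 0xFF 0xF9

Derivation:
Register before byte 1: 0x55
After XOR with byte 0xC5: 0x90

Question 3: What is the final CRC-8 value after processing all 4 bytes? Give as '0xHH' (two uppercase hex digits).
After byte 1 (0xC5): reg=0xF9
After byte 2 (0x83): reg=0x61
After byte 3 (0x4A): reg=0xD1
After byte 4 (0xFA): reg=0xD1

Answer: 0xD1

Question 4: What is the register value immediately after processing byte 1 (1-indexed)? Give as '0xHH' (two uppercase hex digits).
After byte 1 (0xC5): reg=0xF9

Answer: 0xF9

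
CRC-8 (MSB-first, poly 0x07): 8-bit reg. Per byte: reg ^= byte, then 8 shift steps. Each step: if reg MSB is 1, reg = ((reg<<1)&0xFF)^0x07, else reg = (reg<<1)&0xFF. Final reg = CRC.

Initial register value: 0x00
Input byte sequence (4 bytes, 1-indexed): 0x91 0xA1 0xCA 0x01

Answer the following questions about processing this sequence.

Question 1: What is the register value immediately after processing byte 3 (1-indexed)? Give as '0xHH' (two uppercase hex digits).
Answer: 0xB7

Derivation:
After byte 1 (0x91): reg=0xFE
After byte 2 (0xA1): reg=0x9A
After byte 3 (0xCA): reg=0xB7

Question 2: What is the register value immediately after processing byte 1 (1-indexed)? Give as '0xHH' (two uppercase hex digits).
Answer: 0xFE

Derivation:
After byte 1 (0x91): reg=0xFE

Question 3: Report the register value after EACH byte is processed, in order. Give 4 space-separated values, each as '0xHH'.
0xFE 0x9A 0xB7 0x0B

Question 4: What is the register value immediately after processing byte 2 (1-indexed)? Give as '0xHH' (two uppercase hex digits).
After byte 1 (0x91): reg=0xFE
After byte 2 (0xA1): reg=0x9A

Answer: 0x9A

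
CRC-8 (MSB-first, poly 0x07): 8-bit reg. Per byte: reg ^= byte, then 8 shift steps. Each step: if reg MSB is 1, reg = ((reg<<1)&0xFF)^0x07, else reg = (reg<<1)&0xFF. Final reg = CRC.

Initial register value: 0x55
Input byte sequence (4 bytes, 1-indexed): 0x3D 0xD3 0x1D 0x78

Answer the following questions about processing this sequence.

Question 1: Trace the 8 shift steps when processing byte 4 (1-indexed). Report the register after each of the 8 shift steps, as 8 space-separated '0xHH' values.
After byte 1 (0x3D): reg=0x1F
After byte 2 (0xD3): reg=0x6A
After byte 3 (0x1D): reg=0x42
Register before byte 4: 0x42
After XOR with byte 0x78: 0x3A

Answer: 0x74 0xE8 0xD7 0xA9 0x55 0xAA 0x53 0xA6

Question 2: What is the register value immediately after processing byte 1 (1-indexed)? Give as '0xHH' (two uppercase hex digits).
Answer: 0x1F

Derivation:
After byte 1 (0x3D): reg=0x1F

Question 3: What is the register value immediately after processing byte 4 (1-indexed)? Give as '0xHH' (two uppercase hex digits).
Answer: 0xA6

Derivation:
After byte 1 (0x3D): reg=0x1F
After byte 2 (0xD3): reg=0x6A
After byte 3 (0x1D): reg=0x42
After byte 4 (0x78): reg=0xA6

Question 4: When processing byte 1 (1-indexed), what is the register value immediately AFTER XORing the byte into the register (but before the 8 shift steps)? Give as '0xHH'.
Answer: 0x68

Derivation:
Register before byte 1: 0x55
Byte 1: 0x3D
0x55 XOR 0x3D = 0x68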